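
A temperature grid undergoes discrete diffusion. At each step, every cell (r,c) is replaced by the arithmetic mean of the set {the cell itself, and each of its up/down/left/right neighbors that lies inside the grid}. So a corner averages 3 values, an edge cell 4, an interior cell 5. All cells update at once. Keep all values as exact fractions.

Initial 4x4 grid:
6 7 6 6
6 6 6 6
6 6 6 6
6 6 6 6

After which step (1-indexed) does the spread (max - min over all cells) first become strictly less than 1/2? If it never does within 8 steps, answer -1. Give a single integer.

Step 1: max=19/3, min=6, spread=1/3
  -> spread < 1/2 first at step 1
Step 2: max=751/120, min=6, spread=31/120
Step 3: max=6691/1080, min=6, spread=211/1080
Step 4: max=664843/108000, min=6, spread=16843/108000
Step 5: max=5970643/972000, min=54079/9000, spread=130111/972000
Step 6: max=178602367/29160000, min=3247159/540000, spread=3255781/29160000
Step 7: max=5349153691/874800000, min=3251107/540000, spread=82360351/874800000
Step 8: max=160215316891/26244000000, min=585706441/97200000, spread=2074577821/26244000000

Answer: 1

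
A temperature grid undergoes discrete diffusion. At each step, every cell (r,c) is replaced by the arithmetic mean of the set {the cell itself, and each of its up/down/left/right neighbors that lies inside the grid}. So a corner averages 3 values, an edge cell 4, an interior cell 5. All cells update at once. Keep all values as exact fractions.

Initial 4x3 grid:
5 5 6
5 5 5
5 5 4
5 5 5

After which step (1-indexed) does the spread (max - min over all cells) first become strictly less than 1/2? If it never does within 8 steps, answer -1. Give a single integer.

Step 1: max=16/3, min=14/3, spread=2/3
Step 2: max=187/36, min=1153/240, spread=281/720
  -> spread < 1/2 first at step 2
Step 3: max=553/108, min=10423/2160, spread=637/2160
Step 4: max=4389659/864000, min=315493/64800, spread=549257/2592000
Step 5: max=262245121/51840000, min=9504391/1944000, spread=26384083/155520000
Step 6: max=15691051139/3110400000, min=286261417/58320000, spread=1271326697/9331200000
Step 7: max=939147287401/186624000000, min=2152578541/437400000, spread=62141329723/559872000000
Step 8: max=56247006012059/11197440000000, min=517762601801/104976000000, spread=3056985459857/33592320000000

Answer: 2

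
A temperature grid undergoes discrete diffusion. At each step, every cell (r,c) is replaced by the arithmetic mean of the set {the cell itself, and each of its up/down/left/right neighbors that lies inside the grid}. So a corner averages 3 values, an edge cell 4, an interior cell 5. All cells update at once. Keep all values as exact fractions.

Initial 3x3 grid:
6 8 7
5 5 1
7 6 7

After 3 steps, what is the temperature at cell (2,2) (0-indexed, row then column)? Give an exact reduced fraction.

Answer: 2273/432

Derivation:
Step 1: cell (2,2) = 14/3
Step 2: cell (2,2) = 191/36
Step 3: cell (2,2) = 2273/432
Full grid after step 3:
  2557/432 8387/1440 1181/216
  17039/2880 3329/600 1297/240
  23/4 16189/2880 2273/432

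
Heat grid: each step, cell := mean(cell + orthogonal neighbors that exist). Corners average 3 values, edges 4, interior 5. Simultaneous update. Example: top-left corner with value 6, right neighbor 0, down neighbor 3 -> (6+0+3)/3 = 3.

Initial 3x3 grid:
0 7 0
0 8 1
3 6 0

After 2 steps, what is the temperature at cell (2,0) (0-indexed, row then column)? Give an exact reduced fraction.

Answer: 10/3

Derivation:
Step 1: cell (2,0) = 3
Step 2: cell (2,0) = 10/3
Full grid after step 2:
  53/18 263/80 26/9
  749/240 87/25 233/80
  10/3 839/240 53/18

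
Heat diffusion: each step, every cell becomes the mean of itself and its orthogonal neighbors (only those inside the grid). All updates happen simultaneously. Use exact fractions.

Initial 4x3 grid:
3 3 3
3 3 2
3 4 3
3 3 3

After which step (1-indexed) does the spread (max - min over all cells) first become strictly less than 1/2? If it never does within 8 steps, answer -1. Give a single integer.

Answer: 2

Derivation:
Step 1: max=13/4, min=8/3, spread=7/12
Step 2: max=19/6, min=101/36, spread=13/36
  -> spread < 1/2 first at step 2
Step 3: max=1127/360, min=1235/432, spread=587/2160
Step 4: max=135023/43200, min=187837/64800, spread=5879/25920
Step 5: max=8045707/2592000, min=1423351/486000, spread=272701/1555200
Step 6: max=480657893/155520000, min=343862651/116640000, spread=2660923/18662400
Step 7: max=28712678287/9331200000, min=20743075009/6998400000, spread=126629393/1119744000
Step 8: max=1717121249933/559872000000, min=1249348787231/419904000000, spread=1231748807/13436928000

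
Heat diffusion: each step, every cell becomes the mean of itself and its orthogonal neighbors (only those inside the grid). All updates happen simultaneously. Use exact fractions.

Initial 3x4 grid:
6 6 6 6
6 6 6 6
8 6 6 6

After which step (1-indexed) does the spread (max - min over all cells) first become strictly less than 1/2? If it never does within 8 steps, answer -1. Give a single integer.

Answer: 3

Derivation:
Step 1: max=20/3, min=6, spread=2/3
Step 2: max=59/9, min=6, spread=5/9
Step 3: max=689/108, min=6, spread=41/108
  -> spread < 1/2 first at step 3
Step 4: max=81977/12960, min=6, spread=4217/12960
Step 5: max=4874749/777600, min=21679/3600, spread=38417/155520
Step 6: max=291136211/46656000, min=434597/72000, spread=1903471/9331200
Step 7: max=17397149089/2799360000, min=13075759/2160000, spread=18038617/111974400
Step 8: max=1041037782851/167961600000, min=1179326759/194400000, spread=883978523/6718464000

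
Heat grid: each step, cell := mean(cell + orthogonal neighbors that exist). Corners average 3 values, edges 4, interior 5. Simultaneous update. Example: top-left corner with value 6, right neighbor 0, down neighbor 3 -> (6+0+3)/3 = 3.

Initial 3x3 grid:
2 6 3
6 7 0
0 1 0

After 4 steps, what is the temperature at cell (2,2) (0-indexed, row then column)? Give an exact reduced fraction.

Step 1: cell (2,2) = 1/3
Step 2: cell (2,2) = 29/18
Step 3: cell (2,2) = 449/216
Step 4: cell (2,2) = 31201/12960
Full grid after step 4:
  97447/25920 306457/86400 7001/2160
  194563/57600 223943/72000 241607/86400
  76157/25920 56833/21600 31201/12960

Answer: 31201/12960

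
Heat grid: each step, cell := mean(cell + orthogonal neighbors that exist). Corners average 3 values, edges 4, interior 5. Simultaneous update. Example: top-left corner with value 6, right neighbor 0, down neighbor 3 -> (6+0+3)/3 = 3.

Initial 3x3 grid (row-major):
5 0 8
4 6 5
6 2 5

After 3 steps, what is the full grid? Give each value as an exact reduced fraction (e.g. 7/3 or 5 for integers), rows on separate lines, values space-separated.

After step 1:
  3 19/4 13/3
  21/4 17/5 6
  4 19/4 4
After step 2:
  13/3 929/240 181/36
  313/80 483/100 133/30
  14/3 323/80 59/12
After step 3:
  727/180 65023/14400 9599/2160
  7097/1600 25301/6000 17287/3600
  757/180 22141/4800 357/80

Answer: 727/180 65023/14400 9599/2160
7097/1600 25301/6000 17287/3600
757/180 22141/4800 357/80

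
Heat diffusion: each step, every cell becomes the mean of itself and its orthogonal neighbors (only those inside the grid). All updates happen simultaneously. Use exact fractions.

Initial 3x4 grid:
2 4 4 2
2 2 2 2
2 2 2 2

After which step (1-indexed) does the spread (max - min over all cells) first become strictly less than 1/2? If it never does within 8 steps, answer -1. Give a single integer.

Answer: 3

Derivation:
Step 1: max=3, min=2, spread=1
Step 2: max=83/30, min=2, spread=23/30
Step 3: max=2351/900, min=191/90, spread=49/100
  -> spread < 1/2 first at step 3
Step 4: max=34171/13500, min=2951/1350, spread=4661/13500
Step 5: max=1002307/405000, min=150697/67500, spread=157/648
Step 6: max=59232413/24300000, min=3056141/1350000, spread=1351/7776
Step 7: max=1757911721/729000000, min=138923633/60750000, spread=5813/46656
Step 8: max=26168688391/10935000000, min=8397219047/3645000000, spread=6253/69984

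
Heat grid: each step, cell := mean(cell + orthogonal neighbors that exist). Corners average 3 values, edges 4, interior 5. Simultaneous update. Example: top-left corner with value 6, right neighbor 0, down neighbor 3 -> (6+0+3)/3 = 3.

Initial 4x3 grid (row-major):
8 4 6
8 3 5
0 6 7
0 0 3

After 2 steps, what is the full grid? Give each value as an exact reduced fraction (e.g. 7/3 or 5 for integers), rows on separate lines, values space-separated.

Answer: 50/9 1327/240 31/6
1207/240 473/100 207/40
229/80 97/25 511/120
23/12 527/240 65/18

Derivation:
After step 1:
  20/3 21/4 5
  19/4 26/5 21/4
  7/2 16/5 21/4
  0 9/4 10/3
After step 2:
  50/9 1327/240 31/6
  1207/240 473/100 207/40
  229/80 97/25 511/120
  23/12 527/240 65/18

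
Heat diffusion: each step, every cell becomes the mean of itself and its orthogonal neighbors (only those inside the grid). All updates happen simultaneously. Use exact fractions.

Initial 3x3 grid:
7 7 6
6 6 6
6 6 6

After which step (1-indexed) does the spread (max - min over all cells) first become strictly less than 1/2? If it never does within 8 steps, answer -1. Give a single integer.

Answer: 2

Derivation:
Step 1: max=20/3, min=6, spread=2/3
Step 2: max=233/36, min=6, spread=17/36
  -> spread < 1/2 first at step 2
Step 3: max=13807/2160, min=1091/180, spread=143/432
Step 4: max=820349/129600, min=16463/2700, spread=1205/5184
Step 5: max=48955303/7776000, min=441541/72000, spread=10151/62208
Step 6: max=2925029141/466560000, min=119649209/19440000, spread=85517/746496
Step 7: max=175033990927/27993600000, min=14398553671/2332800000, spread=720431/8957952
Step 8: max=10481310194669/1679616000000, min=36064161863/5832000000, spread=6069221/107495424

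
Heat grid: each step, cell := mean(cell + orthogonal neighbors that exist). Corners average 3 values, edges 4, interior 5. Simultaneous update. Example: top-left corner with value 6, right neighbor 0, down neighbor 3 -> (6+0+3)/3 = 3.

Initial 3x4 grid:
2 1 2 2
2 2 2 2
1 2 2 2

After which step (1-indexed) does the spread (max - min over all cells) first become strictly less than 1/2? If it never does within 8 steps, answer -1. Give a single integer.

Step 1: max=2, min=5/3, spread=1/3
  -> spread < 1/2 first at step 1
Step 2: max=2, min=413/240, spread=67/240
Step 3: max=95/48, min=3733/2160, spread=271/1080
Step 4: max=4679/2400, min=227201/129600, spread=5093/25920
Step 5: max=417389/216000, min=13740499/7776000, spread=257101/1555200
Step 6: max=12412033/6480000, min=831466001/466560000, spread=497603/3732480
Step 7: max=123353887/64800000, min=50193162859/27993600000, spread=123828653/1119744000
Step 8: max=11041704587/5832000000, min=3028090115681/1679616000000, spread=1215366443/13436928000

Answer: 1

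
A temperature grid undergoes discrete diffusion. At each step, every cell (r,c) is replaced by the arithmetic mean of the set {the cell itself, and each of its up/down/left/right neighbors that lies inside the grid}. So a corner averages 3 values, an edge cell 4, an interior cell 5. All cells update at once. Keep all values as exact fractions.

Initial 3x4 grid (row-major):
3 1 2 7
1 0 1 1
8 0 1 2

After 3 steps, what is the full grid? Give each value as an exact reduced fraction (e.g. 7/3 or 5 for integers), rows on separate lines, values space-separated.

Answer: 4141/2160 13501/7200 15011/7200 259/108
961/450 5219/3000 10723/6000 30107/14400
1567/720 4517/2400 11561/7200 187/108

Derivation:
After step 1:
  5/3 3/2 11/4 10/3
  3 3/5 1 11/4
  3 9/4 1 4/3
After step 2:
  37/18 391/240 103/48 53/18
  31/15 167/100 81/50 101/48
  11/4 137/80 67/48 61/36
After step 3:
  4141/2160 13501/7200 15011/7200 259/108
  961/450 5219/3000 10723/6000 30107/14400
  1567/720 4517/2400 11561/7200 187/108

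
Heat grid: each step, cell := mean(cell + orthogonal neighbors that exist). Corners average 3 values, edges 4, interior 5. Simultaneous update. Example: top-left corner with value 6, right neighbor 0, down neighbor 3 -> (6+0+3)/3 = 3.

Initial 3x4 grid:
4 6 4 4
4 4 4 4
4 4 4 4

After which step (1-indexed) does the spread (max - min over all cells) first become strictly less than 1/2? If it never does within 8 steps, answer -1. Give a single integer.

Answer: 3

Derivation:
Step 1: max=14/3, min=4, spread=2/3
Step 2: max=271/60, min=4, spread=31/60
Step 3: max=2371/540, min=4, spread=211/540
  -> spread < 1/2 first at step 3
Step 4: max=232897/54000, min=3647/900, spread=14077/54000
Step 5: max=2084407/486000, min=219683/54000, spread=5363/24300
Step 6: max=62060809/14580000, min=122869/30000, spread=93859/583200
Step 7: max=3709474481/874800000, min=199736467/48600000, spread=4568723/34992000
Step 8: max=221732435629/52488000000, min=6013618889/1458000000, spread=8387449/83980800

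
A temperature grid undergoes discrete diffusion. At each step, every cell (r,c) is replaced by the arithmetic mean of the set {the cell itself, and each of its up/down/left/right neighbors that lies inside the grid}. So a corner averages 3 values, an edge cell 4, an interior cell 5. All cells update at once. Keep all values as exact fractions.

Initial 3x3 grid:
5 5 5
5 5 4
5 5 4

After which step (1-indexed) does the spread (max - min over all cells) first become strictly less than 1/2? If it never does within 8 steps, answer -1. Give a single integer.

Step 1: max=5, min=13/3, spread=2/3
Step 2: max=5, min=163/36, spread=17/36
  -> spread < 1/2 first at step 2
Step 3: max=889/180, min=9953/2160, spread=143/432
Step 4: max=13237/2700, min=605251/129600, spread=1205/5184
Step 5: max=350459/72000, min=36580697/7776000, spread=10151/62208
Step 6: max=94190791/19440000, min=2207130859/466560000, spread=85517/746496
Step 7: max=11262246329/2332800000, min=132895609073/27993600000, spread=720431/8957952
Step 8: max=28087838137/5832000000, min=7994465805331/1679616000000, spread=6069221/107495424

Answer: 2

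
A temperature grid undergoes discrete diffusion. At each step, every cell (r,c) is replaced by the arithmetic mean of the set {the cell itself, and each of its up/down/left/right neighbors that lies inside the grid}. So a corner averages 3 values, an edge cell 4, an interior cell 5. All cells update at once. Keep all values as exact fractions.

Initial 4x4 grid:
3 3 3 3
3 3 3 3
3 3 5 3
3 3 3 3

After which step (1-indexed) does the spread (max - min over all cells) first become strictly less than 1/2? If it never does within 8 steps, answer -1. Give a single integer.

Step 1: max=7/2, min=3, spread=1/2
Step 2: max=86/25, min=3, spread=11/25
  -> spread < 1/2 first at step 2
Step 3: max=3967/1200, min=3, spread=367/1200
Step 4: max=17771/5400, min=913/300, spread=1337/5400
Step 5: max=527669/162000, min=27469/9000, spread=33227/162000
Step 6: max=15794327/4860000, min=166049/54000, spread=849917/4860000
Step 7: max=471114347/145800000, min=2498533/810000, spread=21378407/145800000
Step 8: max=14088462371/4374000000, min=752688343/243000000, spread=540072197/4374000000

Answer: 2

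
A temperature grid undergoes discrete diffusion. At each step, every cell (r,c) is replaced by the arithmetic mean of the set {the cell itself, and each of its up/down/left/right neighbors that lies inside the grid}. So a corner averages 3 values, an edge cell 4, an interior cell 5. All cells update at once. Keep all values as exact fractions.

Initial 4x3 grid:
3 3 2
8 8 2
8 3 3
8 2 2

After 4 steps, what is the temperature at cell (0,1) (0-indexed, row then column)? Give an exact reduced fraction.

Step 1: cell (0,1) = 4
Step 2: cell (0,1) = 79/20
Step 3: cell (0,1) = 1727/400
Step 4: cell (0,1) = 103733/24000
Full grid after step 4:
  158813/32400 103733/24000 250301/64800
  68587/13500 270617/60000 824267/216000
  31147/6000 1607377/360000 826667/216000
  215999/43200 3804413/864000 486847/129600

Answer: 103733/24000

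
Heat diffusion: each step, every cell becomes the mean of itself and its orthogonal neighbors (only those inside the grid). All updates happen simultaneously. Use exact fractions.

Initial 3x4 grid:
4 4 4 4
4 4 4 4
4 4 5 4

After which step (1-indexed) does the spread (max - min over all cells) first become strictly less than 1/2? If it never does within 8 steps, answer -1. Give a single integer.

Answer: 1

Derivation:
Step 1: max=13/3, min=4, spread=1/3
  -> spread < 1/2 first at step 1
Step 2: max=511/120, min=4, spread=31/120
Step 3: max=4531/1080, min=4, spread=211/1080
Step 4: max=448897/108000, min=7247/1800, spread=14077/108000
Step 5: max=4028407/972000, min=435683/108000, spread=5363/48600
Step 6: max=120380809/29160000, min=242869/60000, spread=93859/1166400
Step 7: max=7208674481/1749600000, min=394136467/97200000, spread=4568723/69984000
Step 8: max=431684435629/104976000000, min=11845618889/2916000000, spread=8387449/167961600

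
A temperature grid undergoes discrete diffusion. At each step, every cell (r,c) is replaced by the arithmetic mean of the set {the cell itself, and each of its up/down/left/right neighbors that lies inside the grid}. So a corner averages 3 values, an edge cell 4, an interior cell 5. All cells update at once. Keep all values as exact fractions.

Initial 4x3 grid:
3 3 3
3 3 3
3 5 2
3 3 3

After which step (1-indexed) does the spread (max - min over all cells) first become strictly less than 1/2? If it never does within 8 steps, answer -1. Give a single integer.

Answer: 2

Derivation:
Step 1: max=7/2, min=8/3, spread=5/6
Step 2: max=337/100, min=35/12, spread=34/75
  -> spread < 1/2 first at step 2
Step 3: max=3931/1200, min=226/75, spread=21/80
Step 4: max=69907/21600, min=16333/5400, spread=61/288
Step 5: max=862601/270000, min=993857/324000, spread=206321/1620000
Step 6: max=82691839/25920000, min=59701573/19440000, spread=370769/3110400
Step 7: max=14802780503/4665600000, min=3602211707/1166400000, spread=5252449/62208000
Step 8: max=886473748277/279936000000, min=216556614913/69984000000, spread=161978309/2239488000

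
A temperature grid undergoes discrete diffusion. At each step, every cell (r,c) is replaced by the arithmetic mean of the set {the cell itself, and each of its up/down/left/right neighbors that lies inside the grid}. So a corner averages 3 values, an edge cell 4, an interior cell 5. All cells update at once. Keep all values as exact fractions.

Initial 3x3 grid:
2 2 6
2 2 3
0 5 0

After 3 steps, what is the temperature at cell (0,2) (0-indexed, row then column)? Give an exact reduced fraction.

Answer: 6463/2160

Derivation:
Step 1: cell (0,2) = 11/3
Step 2: cell (0,2) = 113/36
Step 3: cell (0,2) = 6463/2160
Full grid after step 3:
  863/360 9479/3600 6463/2160
  15383/7200 3823/1500 39091/14400
  4613/2160 3599/1600 2789/1080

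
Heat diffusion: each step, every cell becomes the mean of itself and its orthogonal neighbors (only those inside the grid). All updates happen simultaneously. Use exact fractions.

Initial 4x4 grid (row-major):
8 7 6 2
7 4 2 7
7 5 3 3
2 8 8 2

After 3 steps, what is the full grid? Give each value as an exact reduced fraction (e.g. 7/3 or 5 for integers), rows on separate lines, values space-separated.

Answer: 2653/432 20599/3600 5761/1200 357/80
43073/7200 6391/1200 9407/2000 9977/2400
40321/7200 31741/6000 27383/6000 1235/288
12079/2160 2371/450 175/36 9557/2160

Derivation:
After step 1:
  22/3 25/4 17/4 5
  13/2 5 22/5 7/2
  21/4 27/5 21/5 15/4
  17/3 23/4 21/4 13/3
After step 2:
  241/36 137/24 199/40 17/4
  289/48 551/100 427/100 333/80
  1369/240 128/25 23/5 947/240
  50/9 331/60 293/60 40/9
After step 3:
  2653/432 20599/3600 5761/1200 357/80
  43073/7200 6391/1200 9407/2000 9977/2400
  40321/7200 31741/6000 27383/6000 1235/288
  12079/2160 2371/450 175/36 9557/2160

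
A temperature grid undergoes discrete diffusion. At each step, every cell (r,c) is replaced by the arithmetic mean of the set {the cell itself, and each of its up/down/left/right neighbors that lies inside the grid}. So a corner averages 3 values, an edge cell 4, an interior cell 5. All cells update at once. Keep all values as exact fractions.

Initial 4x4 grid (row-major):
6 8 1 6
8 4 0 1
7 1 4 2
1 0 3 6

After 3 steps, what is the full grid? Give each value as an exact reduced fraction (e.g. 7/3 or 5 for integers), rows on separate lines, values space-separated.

Answer: 2993/540 8321/1800 6313/1800 157/54
4453/900 49/12 1162/375 2489/900
3443/900 989/300 1042/375 2579/900
1693/540 1219/450 1267/450 157/54

Derivation:
After step 1:
  22/3 19/4 15/4 8/3
  25/4 21/5 2 9/4
  17/4 16/5 2 13/4
  8/3 5/4 13/4 11/3
After step 2:
  55/9 601/120 79/24 26/9
  661/120 102/25 71/25 61/24
  491/120 149/50 137/50 67/24
  49/18 311/120 61/24 61/18
After step 3:
  2993/540 8321/1800 6313/1800 157/54
  4453/900 49/12 1162/375 2489/900
  3443/900 989/300 1042/375 2579/900
  1693/540 1219/450 1267/450 157/54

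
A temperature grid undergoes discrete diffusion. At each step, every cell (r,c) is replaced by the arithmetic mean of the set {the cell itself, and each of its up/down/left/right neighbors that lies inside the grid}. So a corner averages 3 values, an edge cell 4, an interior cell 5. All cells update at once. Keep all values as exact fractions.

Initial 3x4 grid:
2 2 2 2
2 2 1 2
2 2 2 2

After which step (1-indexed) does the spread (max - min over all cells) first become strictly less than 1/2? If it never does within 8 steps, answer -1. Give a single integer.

Step 1: max=2, min=7/4, spread=1/4
  -> spread < 1/2 first at step 1
Step 2: max=2, min=177/100, spread=23/100
Step 3: max=787/400, min=8789/4800, spread=131/960
Step 4: max=14009/7200, min=79849/43200, spread=841/8640
Step 5: max=2786627/1440000, min=32017949/17280000, spread=56863/691200
Step 6: max=24930457/12960000, min=289505659/155520000, spread=386393/6220800
Step 7: max=9947641187/5184000000, min=116022276869/62208000000, spread=26795339/497664000
Step 8: max=594993850333/311040000000, min=6981144285871/3732480000000, spread=254051069/5971968000

Answer: 1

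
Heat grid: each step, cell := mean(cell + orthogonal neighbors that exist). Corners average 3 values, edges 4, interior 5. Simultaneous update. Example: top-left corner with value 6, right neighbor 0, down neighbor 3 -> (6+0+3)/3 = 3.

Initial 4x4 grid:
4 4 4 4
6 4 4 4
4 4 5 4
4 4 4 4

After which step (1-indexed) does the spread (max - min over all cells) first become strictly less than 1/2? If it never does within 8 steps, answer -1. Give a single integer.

Step 1: max=14/3, min=4, spread=2/3
Step 2: max=271/60, min=4, spread=31/60
Step 3: max=2371/540, min=973/240, spread=727/2160
  -> spread < 1/2 first at step 3
Step 4: max=468737/108000, min=29447/7200, spread=3379/13500
Step 5: max=1047653/243000, min=98797/24000, spread=378667/1944000
Step 6: max=31254491/7290000, min=26806387/6480000, spread=1755689/11664000
Step 7: max=1868457601/437400000, min=2689702337/648000000, spread=2116340941/17496000000
Step 8: max=6984862769/1640250000, min=26952746591/6480000000, spread=51983612209/524880000000

Answer: 3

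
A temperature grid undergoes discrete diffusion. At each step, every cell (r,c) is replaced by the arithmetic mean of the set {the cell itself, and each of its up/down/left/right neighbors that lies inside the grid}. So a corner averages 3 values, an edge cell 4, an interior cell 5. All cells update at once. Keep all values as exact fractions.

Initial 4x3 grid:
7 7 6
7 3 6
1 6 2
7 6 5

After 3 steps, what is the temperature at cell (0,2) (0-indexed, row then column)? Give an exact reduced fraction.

Answer: 12203/2160

Derivation:
Step 1: cell (0,2) = 19/3
Step 2: cell (0,2) = 49/9
Step 3: cell (0,2) = 12203/2160
Full grid after step 3:
  2113/360 79903/14400 12203/2160
  12403/2400 16201/3000 17767/3600
  36949/7200 9299/2000 8831/1800
  10411/2160 6019/1200 626/135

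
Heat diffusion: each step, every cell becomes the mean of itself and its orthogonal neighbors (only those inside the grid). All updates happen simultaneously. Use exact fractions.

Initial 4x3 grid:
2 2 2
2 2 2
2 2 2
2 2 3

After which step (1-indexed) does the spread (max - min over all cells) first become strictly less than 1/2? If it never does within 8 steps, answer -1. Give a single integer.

Step 1: max=7/3, min=2, spread=1/3
  -> spread < 1/2 first at step 1
Step 2: max=41/18, min=2, spread=5/18
Step 3: max=473/216, min=2, spread=41/216
Step 4: max=56057/25920, min=2, spread=4217/25920
Step 5: max=3319549/1555200, min=14479/7200, spread=38417/311040
Step 6: max=197824211/93312000, min=290597/144000, spread=1903471/18662400
Step 7: max=11798429089/5598720000, min=8755759/4320000, spread=18038617/223948800
Step 8: max=705114582851/335923200000, min=790526759/388800000, spread=883978523/13436928000

Answer: 1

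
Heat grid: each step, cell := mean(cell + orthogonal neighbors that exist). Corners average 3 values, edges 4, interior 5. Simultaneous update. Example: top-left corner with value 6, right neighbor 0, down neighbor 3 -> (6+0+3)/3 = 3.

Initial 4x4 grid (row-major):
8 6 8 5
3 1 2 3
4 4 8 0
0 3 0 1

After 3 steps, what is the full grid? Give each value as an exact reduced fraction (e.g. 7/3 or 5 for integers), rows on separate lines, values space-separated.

Answer: 10087/2160 17603/3600 16327/3600 4807/1080
29851/7200 4721/1200 12199/3000 6281/1800
4447/1440 9991/3000 16919/6000 5183/1800
599/216 3571/1440 18527/7200 4493/2160

Derivation:
After step 1:
  17/3 23/4 21/4 16/3
  4 16/5 22/5 5/2
  11/4 4 14/5 3
  7/3 7/4 3 1/3
After step 2:
  185/36 149/30 311/60 157/36
  937/240 427/100 363/100 457/120
  157/48 29/10 86/25 259/120
  41/18 133/48 473/240 19/9
After step 3:
  10087/2160 17603/3600 16327/3600 4807/1080
  29851/7200 4721/1200 12199/3000 6281/1800
  4447/1440 9991/3000 16919/6000 5183/1800
  599/216 3571/1440 18527/7200 4493/2160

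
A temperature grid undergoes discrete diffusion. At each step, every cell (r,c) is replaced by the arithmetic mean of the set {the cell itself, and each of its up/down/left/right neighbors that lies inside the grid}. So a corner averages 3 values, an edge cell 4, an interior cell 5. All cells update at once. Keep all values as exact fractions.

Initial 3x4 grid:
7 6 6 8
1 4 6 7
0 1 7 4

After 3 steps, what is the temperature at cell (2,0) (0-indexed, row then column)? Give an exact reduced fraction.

Answer: 2933/1080

Derivation:
Step 1: cell (2,0) = 2/3
Step 2: cell (2,0) = 20/9
Step 3: cell (2,0) = 2933/1080
Full grid after step 3:
  9061/2160 36331/7200 4679/800 461/72
  12553/3600 24833/6000 1357/250 28619/4800
  2933/1080 6439/1800 1877/400 805/144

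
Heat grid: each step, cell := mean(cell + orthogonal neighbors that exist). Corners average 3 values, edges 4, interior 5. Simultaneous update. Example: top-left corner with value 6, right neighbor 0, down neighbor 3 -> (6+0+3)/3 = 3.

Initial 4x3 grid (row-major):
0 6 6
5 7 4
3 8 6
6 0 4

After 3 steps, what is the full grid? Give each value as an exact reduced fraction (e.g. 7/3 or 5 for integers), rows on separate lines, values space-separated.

After step 1:
  11/3 19/4 16/3
  15/4 6 23/4
  11/2 24/5 11/2
  3 9/2 10/3
After step 2:
  73/18 79/16 95/18
  227/48 501/100 271/48
  341/80 263/50 1163/240
  13/3 469/120 40/9
After step 3:
  247/54 23137/4800 571/108
  32503/7200 10233/2000 37403/7200
  3717/800 3493/750 36353/7200
  3001/720 32303/7200 9503/2160

Answer: 247/54 23137/4800 571/108
32503/7200 10233/2000 37403/7200
3717/800 3493/750 36353/7200
3001/720 32303/7200 9503/2160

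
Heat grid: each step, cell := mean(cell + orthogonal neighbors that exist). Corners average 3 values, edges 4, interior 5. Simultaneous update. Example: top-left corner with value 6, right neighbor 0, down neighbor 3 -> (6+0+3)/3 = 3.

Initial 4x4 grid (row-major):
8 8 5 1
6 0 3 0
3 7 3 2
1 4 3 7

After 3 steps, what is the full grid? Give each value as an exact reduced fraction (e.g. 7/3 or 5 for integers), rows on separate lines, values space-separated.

Answer: 728/135 8291/1800 2203/600 491/180
2069/450 6533/1500 807/250 829/300
3671/900 11033/3000 3489/1000 153/50
3857/1080 13439/3600 4337/1200 427/120

Derivation:
After step 1:
  22/3 21/4 17/4 2
  17/4 24/5 11/5 3/2
  17/4 17/5 18/5 3
  8/3 15/4 17/4 4
After step 2:
  101/18 649/120 137/40 31/12
  619/120 199/50 327/100 87/40
  437/120 99/25 329/100 121/40
  32/9 211/60 39/10 15/4
After step 3:
  728/135 8291/1800 2203/600 491/180
  2069/450 6533/1500 807/250 829/300
  3671/900 11033/3000 3489/1000 153/50
  3857/1080 13439/3600 4337/1200 427/120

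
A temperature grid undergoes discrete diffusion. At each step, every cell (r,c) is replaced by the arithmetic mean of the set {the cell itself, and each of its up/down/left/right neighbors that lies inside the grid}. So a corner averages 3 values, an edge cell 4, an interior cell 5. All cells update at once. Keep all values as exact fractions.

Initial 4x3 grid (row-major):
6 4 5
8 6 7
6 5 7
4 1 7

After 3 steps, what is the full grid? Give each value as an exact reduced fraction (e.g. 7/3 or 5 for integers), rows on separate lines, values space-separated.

After step 1:
  6 21/4 16/3
  13/2 6 25/4
  23/4 5 13/2
  11/3 17/4 5
After step 2:
  71/12 271/48 101/18
  97/16 29/5 289/48
  251/48 11/2 91/16
  41/9 215/48 21/4
After step 3:
  47/8 16541/2880 311/54
  2761/480 6967/1200 8323/1440
  1537/288 6407/1200 539/96
  1027/216 2849/576 185/36

Answer: 47/8 16541/2880 311/54
2761/480 6967/1200 8323/1440
1537/288 6407/1200 539/96
1027/216 2849/576 185/36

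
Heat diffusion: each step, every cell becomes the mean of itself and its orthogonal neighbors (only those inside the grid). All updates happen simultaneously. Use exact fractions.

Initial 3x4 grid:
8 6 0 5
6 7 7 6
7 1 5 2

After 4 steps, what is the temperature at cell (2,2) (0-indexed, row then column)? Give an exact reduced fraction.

Step 1: cell (2,2) = 15/4
Step 2: cell (2,2) = 217/48
Step 3: cell (2,2) = 32969/7200
Step 4: cell (2,2) = 1020293/216000
Full grid after step 4:
  371569/64800 1157533/216000 1055293/216000 297799/64800
  302357/54000 118933/22500 71747/15000 54691/12000
  352219/64800 1097533/216000 1020293/216000 292349/64800

Answer: 1020293/216000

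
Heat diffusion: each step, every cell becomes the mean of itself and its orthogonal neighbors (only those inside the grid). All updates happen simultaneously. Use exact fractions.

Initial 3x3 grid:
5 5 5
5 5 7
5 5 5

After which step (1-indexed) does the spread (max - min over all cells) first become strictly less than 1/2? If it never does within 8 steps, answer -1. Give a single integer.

Answer: 3

Derivation:
Step 1: max=17/3, min=5, spread=2/3
Step 2: max=667/120, min=5, spread=67/120
Step 3: max=5837/1080, min=507/100, spread=1807/5400
  -> spread < 1/2 first at step 3
Step 4: max=2317963/432000, min=13861/2700, spread=33401/144000
Step 5: max=20669933/3888000, min=1393391/270000, spread=3025513/19440000
Step 6: max=8240926867/1555200000, min=74755949/14400000, spread=53531/497664
Step 7: max=492592925849/93312000000, min=20231116051/3888000000, spread=450953/5971968
Step 8: max=29502503560603/5598720000000, min=2433808610519/466560000000, spread=3799043/71663616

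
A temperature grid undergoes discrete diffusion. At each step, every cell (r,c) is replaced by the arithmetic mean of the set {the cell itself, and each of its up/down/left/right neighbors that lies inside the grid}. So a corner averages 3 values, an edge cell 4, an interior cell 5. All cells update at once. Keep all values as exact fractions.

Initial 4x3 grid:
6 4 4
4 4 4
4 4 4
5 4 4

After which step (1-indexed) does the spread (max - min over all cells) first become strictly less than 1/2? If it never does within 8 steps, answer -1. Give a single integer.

Step 1: max=14/3, min=4, spread=2/3
Step 2: max=41/9, min=4, spread=5/9
Step 3: max=1901/432, min=971/240, spread=383/1080
  -> spread < 1/2 first at step 3
Step 4: max=14093/3240, min=29443/7200, spread=16873/64800
Step 5: max=3345631/777600, min=2130859/518400, spread=59737/311040
Step 6: max=199538639/46656000, min=128324641/31104000, spread=2820671/18662400
Step 7: max=11914570921/2799360000, min=2575650713/622080000, spread=25931417/223948800
Step 8: max=712575442739/167961600000, min=464853740801/111974400000, spread=1223586523/13436928000

Answer: 3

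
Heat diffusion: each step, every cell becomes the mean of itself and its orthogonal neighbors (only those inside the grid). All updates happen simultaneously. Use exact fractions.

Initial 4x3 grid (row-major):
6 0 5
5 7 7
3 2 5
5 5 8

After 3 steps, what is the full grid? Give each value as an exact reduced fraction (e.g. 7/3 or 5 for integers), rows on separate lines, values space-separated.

After step 1:
  11/3 9/2 4
  21/4 21/5 6
  15/4 22/5 11/2
  13/3 5 6
After step 2:
  161/36 491/120 29/6
  253/60 487/100 197/40
  133/30 457/100 219/40
  157/36 74/15 11/2
After step 3:
  4601/1080 32881/7200 277/60
  16193/3600 3401/750 6031/1200
  15823/3600 14569/3000 2047/400
  2471/540 4357/900 1909/360

Answer: 4601/1080 32881/7200 277/60
16193/3600 3401/750 6031/1200
15823/3600 14569/3000 2047/400
2471/540 4357/900 1909/360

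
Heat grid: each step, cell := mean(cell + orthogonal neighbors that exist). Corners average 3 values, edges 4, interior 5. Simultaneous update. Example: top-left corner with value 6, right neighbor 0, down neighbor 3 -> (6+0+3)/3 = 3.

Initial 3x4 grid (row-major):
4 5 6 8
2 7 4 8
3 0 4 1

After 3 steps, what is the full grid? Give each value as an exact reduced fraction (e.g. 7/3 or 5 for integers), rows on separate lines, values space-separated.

Answer: 8821/2160 35269/7200 38459/7200 6439/1080
6821/1800 1472/375 29707/6000 72953/14400
6511/2160 25669/7200 27359/7200 2447/540

Derivation:
After step 1:
  11/3 11/2 23/4 22/3
  4 18/5 29/5 21/4
  5/3 7/2 9/4 13/3
After step 2:
  79/18 1111/240 1463/240 55/9
  97/30 112/25 453/100 1363/240
  55/18 661/240 953/240 71/18
After step 3:
  8821/2160 35269/7200 38459/7200 6439/1080
  6821/1800 1472/375 29707/6000 72953/14400
  6511/2160 25669/7200 27359/7200 2447/540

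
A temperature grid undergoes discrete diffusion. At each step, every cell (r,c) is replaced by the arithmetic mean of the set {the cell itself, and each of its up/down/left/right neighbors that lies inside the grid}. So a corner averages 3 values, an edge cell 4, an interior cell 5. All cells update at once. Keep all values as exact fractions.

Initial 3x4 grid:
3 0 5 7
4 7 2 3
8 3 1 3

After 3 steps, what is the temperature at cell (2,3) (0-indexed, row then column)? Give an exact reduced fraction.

Step 1: cell (2,3) = 7/3
Step 2: cell (2,3) = 25/9
Step 3: cell (2,3) = 6971/2160
Full grid after step 3:
  7967/2160 27323/7200 8701/2400 703/180
  30803/7200 22109/6000 2743/750 49651/14400
  1547/360 4883/1200 2941/900 6971/2160

Answer: 6971/2160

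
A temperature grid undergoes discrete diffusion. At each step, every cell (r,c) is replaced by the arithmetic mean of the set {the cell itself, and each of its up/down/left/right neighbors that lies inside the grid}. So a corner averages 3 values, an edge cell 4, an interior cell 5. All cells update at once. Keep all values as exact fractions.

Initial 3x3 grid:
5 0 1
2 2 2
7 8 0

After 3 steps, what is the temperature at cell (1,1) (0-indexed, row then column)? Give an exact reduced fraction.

Step 1: cell (1,1) = 14/5
Step 2: cell (1,1) = 143/50
Step 3: cell (1,1) = 8821/3000
Full grid after step 3:
  383/135 8179/3600 1331/720
  4193/1200 8821/3000 33541/14400
  8893/2160 17347/4800 3259/1080

Answer: 8821/3000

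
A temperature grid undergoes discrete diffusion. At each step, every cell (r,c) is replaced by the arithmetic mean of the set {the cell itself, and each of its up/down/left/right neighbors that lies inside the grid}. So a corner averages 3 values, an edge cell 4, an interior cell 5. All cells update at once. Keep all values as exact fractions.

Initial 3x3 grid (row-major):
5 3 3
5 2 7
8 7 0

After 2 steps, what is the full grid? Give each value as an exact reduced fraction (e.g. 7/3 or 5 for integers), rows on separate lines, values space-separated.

Answer: 151/36 1003/240 127/36
26/5 203/50 21/5
191/36 1223/240 143/36

Derivation:
After step 1:
  13/3 13/4 13/3
  5 24/5 3
  20/3 17/4 14/3
After step 2:
  151/36 1003/240 127/36
  26/5 203/50 21/5
  191/36 1223/240 143/36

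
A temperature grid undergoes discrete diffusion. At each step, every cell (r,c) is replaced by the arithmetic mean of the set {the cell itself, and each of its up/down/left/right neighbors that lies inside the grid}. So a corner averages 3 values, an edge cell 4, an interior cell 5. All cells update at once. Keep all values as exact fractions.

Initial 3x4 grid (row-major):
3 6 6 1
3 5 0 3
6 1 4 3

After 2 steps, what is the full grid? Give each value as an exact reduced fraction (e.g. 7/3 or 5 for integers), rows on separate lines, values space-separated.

After step 1:
  4 5 13/4 10/3
  17/4 3 18/5 7/4
  10/3 4 2 10/3
After step 2:
  53/12 61/16 911/240 25/9
  175/48 397/100 68/25 721/240
  139/36 37/12 97/30 85/36

Answer: 53/12 61/16 911/240 25/9
175/48 397/100 68/25 721/240
139/36 37/12 97/30 85/36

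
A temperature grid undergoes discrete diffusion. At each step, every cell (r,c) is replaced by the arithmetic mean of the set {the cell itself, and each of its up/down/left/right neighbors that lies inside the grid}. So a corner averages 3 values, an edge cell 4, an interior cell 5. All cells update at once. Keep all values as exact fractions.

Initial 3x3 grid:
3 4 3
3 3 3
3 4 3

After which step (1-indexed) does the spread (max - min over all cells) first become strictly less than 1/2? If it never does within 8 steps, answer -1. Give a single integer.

Step 1: max=17/5, min=3, spread=2/5
  -> spread < 1/2 first at step 1
Step 2: max=799/240, min=159/50, spread=179/1200
Step 3: max=9823/3000, min=722/225, spread=589/9000
Step 4: max=2813551/864000, min=581081/180000, spread=121811/4320000
Step 5: max=35091607/10800000, min=2621423/810000, spread=417901/32400000
Step 6: max=10093769359/3110400000, min=2099063129/648000000, spread=91331699/15552000000
Step 7: max=126122654263/38880000000, min=9451255007/2916000000, spread=317762509/116640000000
Step 8: max=36313326886831/11197440000000, min=7562332008761/2332800000000, spread=70666223891/55987200000000

Answer: 1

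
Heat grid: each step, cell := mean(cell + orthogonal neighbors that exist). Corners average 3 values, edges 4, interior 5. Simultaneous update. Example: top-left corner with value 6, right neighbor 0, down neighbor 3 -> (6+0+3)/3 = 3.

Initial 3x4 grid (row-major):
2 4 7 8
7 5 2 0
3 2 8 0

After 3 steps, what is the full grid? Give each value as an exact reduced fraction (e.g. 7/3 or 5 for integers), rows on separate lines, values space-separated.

After step 1:
  13/3 9/2 21/4 5
  17/4 4 22/5 5/2
  4 9/2 3 8/3
After step 2:
  157/36 217/48 383/80 17/4
  199/48 433/100 383/100 437/120
  17/4 31/8 437/120 49/18
After step 3:
  469/108 32399/7200 10433/2400 3043/720
  61513/14400 12421/3000 24277/6000 25999/7200
  589/144 4829/1200 6331/1800 1801/540

Answer: 469/108 32399/7200 10433/2400 3043/720
61513/14400 12421/3000 24277/6000 25999/7200
589/144 4829/1200 6331/1800 1801/540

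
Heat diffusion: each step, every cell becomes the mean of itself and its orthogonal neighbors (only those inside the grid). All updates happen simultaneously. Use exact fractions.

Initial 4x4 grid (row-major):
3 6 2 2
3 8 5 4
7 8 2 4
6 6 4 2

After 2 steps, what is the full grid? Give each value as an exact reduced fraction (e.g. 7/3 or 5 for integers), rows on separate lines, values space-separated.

After step 1:
  4 19/4 15/4 8/3
  21/4 6 21/5 15/4
  6 31/5 23/5 3
  19/3 6 7/2 10/3
After step 2:
  14/3 37/8 461/120 61/18
  85/16 132/25 223/50 817/240
  1427/240 144/25 43/10 881/240
  55/9 661/120 523/120 59/18

Answer: 14/3 37/8 461/120 61/18
85/16 132/25 223/50 817/240
1427/240 144/25 43/10 881/240
55/9 661/120 523/120 59/18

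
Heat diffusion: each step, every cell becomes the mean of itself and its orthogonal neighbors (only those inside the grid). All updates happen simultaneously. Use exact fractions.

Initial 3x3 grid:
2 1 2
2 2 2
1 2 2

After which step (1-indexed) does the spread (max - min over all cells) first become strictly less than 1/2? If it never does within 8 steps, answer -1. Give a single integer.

Step 1: max=2, min=5/3, spread=1/3
  -> spread < 1/2 first at step 1
Step 2: max=23/12, min=413/240, spread=47/240
Step 3: max=149/80, min=1859/1080, spread=61/432
Step 4: max=79567/43200, min=112963/64800, spread=511/5184
Step 5: max=4724149/2592000, min=6816911/3888000, spread=4309/62208
Step 6: max=93981901/51840000, min=411576367/233280000, spread=36295/746496
Step 7: max=16841550941/9331200000, min=24784556099/13996800000, spread=305773/8957952
Step 8: max=1007762070527/559872000000, min=1491518488603/839808000000, spread=2575951/107495424

Answer: 1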